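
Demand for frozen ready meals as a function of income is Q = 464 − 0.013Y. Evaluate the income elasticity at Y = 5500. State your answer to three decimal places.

At Y = 5500: Q = 392.500.
dQ/dY = −0.013.
η = (dQ/dY)·(Y/Q) = -0.013 × (5500/392.500) = -0.182.

-0.182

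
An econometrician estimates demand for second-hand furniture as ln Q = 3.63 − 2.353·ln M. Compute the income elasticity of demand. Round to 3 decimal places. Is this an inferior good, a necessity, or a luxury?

In a log-linear demand, the coefficient on ln M is the income elasticity.
So η = -2.353.
η < 0 ⇒ inferior good.

-2.353 (inferior good)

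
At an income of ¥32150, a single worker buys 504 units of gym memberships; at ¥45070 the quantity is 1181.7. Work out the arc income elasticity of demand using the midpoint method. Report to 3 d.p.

2.403

ΔQ = 1181.7 − 504 = 677.7; midpoint Q̄ = (504 + 1181.7)/2 = 842.85.
ΔI = 45070 − 32150 = 12920; midpoint Ī = (32150 + 45070)/2 = 38610.
η = (ΔQ/Q̄) ÷ (ΔI/Ī) = (677.7/842.85) ÷ (12920/38610) = 2.403.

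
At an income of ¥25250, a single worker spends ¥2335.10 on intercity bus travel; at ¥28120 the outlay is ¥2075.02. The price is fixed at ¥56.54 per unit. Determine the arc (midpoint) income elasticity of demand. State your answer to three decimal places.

-1.097

With a constant price, Q₁ = 2335.10/56.54 = 41.300 and Q₂ = 2075.02/56.54 = 36.700 (equivalently, work directly with expenditure since P cancels).
Midpoint %ΔQ = (2075.02 − 2335.10)/2205.06 = -0.11795; midpoint %ΔI = (28120 − 25250)/26685 = 0.10755.
η = -0.11795 / 0.10755 = -1.097.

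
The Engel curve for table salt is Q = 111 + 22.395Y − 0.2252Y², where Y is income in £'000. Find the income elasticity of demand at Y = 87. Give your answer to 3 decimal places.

At Y = 87: Q = 354.8262.
dQ/dY = 22.395 − 0.4504Y = -16.78980.
η = (dQ/dY)·(Y/Q) = -16.78980 × (87/354.8262) = -4.117.

-4.117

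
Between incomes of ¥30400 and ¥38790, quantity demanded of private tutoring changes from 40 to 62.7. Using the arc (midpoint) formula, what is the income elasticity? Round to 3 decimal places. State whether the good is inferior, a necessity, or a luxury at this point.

ΔQ = 62.7 − 40 = 22.7; midpoint Q̄ = (40 + 62.7)/2 = 51.35.
ΔI = 38790 − 30400 = 8390; midpoint Ī = (30400 + 38790)/2 = 34595.
η = (ΔQ/Q̄) ÷ (ΔI/Ī) = (22.7/51.35) ÷ (8390/34595) = 1.823.
η > 1 ⇒ luxury.

1.823 (luxury)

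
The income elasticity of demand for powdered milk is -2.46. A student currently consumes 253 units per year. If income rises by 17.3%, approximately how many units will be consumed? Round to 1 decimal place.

145.3

%ΔQ ≈ η × %ΔI = -2.46 × 17.3% = -42.558%.
New Q ≈ 253 × (1 − 0.42558) = 145.3.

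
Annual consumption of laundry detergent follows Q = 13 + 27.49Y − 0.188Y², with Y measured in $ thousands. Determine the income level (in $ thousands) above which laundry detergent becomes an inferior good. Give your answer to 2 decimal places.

73.11

dQ/dY = 27.49 − 0.376Y.
The good is inferior where dQ/dY < 0. Setting dQ/dY = 0 gives Y = 27.49 / 0.376 = 73.11.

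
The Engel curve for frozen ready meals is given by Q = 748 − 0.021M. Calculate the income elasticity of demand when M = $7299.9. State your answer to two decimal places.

-0.26

At M = 7299.9: Q = 594.702.
dQ/dM = −0.021.
η = (dQ/dM)·(M/Q) = -0.021 × (7299.9/594.702) = -0.26.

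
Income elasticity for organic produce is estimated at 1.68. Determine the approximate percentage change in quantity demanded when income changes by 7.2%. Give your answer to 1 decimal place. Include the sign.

12.1%

%ΔQ ≈ η × %ΔI = 1.68 × 7.2% = 12.1%.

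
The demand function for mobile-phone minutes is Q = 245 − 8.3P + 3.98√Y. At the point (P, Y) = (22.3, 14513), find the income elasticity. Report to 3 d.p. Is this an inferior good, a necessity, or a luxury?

At P = 22.3, Y = 14513: Q = 539.380.
Holding P constant, ∂Q/∂Y = 3.98/(2√Y) = 0.0165186.
η_Y = (∂Q/∂Y)·(Y/Q) = 0.0165186 × (14513/539.380) = 0.444.
Since 0 < η < 1, this is a necessity.

0.444 (necessity)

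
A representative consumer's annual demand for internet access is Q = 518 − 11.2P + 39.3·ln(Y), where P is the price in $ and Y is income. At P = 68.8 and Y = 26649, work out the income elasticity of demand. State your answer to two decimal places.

At P = 68.8, Y = 26649: Q = 147.927.
Holding P constant, ∂Q/∂Y = 39.3/Y = 0.00147473.
η_Y = (∂Q/∂Y)·(Y/Q) = 0.00147473 × (26649/147.927) = 0.27.

0.27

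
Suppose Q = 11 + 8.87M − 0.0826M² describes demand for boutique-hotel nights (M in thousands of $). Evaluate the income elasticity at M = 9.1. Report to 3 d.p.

0.790

At M = 9.1: Q = 84.8769.
dQ/dM = 8.87 − 0.1652M = 7.36668.
η = (dQ/dM)·(M/Q) = 7.36668 × (9.1/84.8769) = 0.790.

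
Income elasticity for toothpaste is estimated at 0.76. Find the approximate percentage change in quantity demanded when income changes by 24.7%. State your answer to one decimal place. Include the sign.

%ΔQ ≈ η × %ΔI = 0.76 × 24.7% = 18.8%.

18.8%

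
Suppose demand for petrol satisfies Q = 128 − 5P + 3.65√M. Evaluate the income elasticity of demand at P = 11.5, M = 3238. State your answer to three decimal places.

At P = 11.5, M = 3238: Q = 278.198.
Holding P constant, ∂Q/∂M = 3.65/(2√M) = 0.0320719.
η_M = (∂Q/∂M)·(M/Q) = 0.0320719 × (3238/278.198) = 0.373.

0.373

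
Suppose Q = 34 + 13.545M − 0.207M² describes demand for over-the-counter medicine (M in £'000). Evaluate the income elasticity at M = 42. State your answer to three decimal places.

At M = 42: Q = 237.7420.
dQ/dM = 13.545 − 0.414M = -3.84300.
η = (dQ/dM)·(M/Q) = -3.84300 × (42/237.7420) = -0.679.

-0.679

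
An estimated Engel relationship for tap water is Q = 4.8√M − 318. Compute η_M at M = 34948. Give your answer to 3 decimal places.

0.774

At M = 34948: Q = 579.330.
dQ/dM = 4.8/(2√M) = 0.0128381 at this income.
η = (dQ/dM)·(M/Q) = 0.0128381 × (34948/579.330) = 0.774.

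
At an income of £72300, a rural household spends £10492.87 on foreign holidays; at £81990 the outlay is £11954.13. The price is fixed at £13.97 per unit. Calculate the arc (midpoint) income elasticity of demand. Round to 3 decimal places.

With a constant price, Q₁ = 10492.87/13.97 = 751.100 and Q₂ = 11954.13/13.97 = 855.700 (equivalently, work directly with expenditure since P cancels).
Midpoint %ΔQ = (11954.13 − 10492.87)/11223.50 = 0.13020; midpoint %ΔI = (81990 − 72300)/77145 = 0.12561.
η = 0.13020 / 0.12561 = 1.037.

1.037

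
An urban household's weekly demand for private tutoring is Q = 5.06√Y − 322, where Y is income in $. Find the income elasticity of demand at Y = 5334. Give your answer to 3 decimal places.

3.886

At Y = 5334: Q = 47.553.
dQ/dY = 5.06/(2√Y) = 0.0346413 at this income.
η = (dQ/dY)·(Y/Q) = 0.0346413 × (5334/47.553) = 3.886.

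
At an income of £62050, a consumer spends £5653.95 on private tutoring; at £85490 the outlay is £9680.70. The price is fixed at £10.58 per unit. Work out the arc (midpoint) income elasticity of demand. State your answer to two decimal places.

1.65

With a constant price, Q₁ = 5653.95/10.58 = 534.400 and Q₂ = 9680.70/10.58 = 915.000 (equivalently, work directly with expenditure since P cancels).
Midpoint %ΔQ = (9680.70 − 5653.95)/7667.33 = 0.52518; midpoint %ΔI = (85490 − 62050)/73770 = 0.31774.
η = 0.52518 / 0.31774 = 1.65.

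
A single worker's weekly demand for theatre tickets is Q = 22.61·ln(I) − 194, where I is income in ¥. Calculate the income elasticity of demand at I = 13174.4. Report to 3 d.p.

At I = 13174.4: Q = 20.479.
dQ/dI = 22.61/I = 0.00171621 at this income.
η = (dQ/dI)·(I/Q) = 0.00171621 × (13174.4/20.479) = 1.104.

1.104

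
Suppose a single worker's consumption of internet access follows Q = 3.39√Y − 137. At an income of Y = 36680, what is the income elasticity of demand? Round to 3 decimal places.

0.634

At Y = 36680: Q = 512.254.
dQ/dY = 3.39/(2√Y) = 0.00885024 at this income.
η = (dQ/dY)·(Y/Q) = 0.00885024 × (36680/512.254) = 0.634.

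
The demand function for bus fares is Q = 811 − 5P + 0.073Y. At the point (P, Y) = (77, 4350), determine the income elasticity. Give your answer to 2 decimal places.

0.43

At P = 77, Y = 4350: Q = 743.550.
Holding P constant, ∂Q/∂Y = 0.073.
η_Y = (∂Q/∂Y)·(Y/Q) = 0.073 × (4350/743.550) = 0.43.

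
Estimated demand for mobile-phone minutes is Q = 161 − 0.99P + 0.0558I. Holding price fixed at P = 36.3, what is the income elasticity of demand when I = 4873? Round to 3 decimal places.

At P = 36.3, I = 4873: Q = 396.976.
Holding P constant, ∂Q/∂I = 0.0558.
η_I = (∂Q/∂I)·(I/Q) = 0.0558 × (4873/396.976) = 0.685.

0.685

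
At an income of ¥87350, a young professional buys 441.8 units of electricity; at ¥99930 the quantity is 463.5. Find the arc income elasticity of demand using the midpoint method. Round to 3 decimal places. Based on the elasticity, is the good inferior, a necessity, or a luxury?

0.357 (necessity)

ΔQ = 463.5 − 441.8 = 21.7; midpoint Q̄ = (441.8 + 463.5)/2 = 452.65.
ΔI = 99930 − 87350 = 12580; midpoint Ī = (87350 + 99930)/2 = 93640.
η = (ΔQ/Q̄) ÷ (ΔI/Ī) = (21.7/452.65) ÷ (12580/93640) = 0.357.
0 < η < 1 ⇒ necessity.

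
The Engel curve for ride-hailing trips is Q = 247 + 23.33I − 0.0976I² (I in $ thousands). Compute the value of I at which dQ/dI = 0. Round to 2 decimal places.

dQ/dI = 23.33 − 0.1952I.
The good is inferior where dQ/dI < 0. Setting dQ/dI = 0 gives I = 23.33 / 0.1952 = 119.52.

119.52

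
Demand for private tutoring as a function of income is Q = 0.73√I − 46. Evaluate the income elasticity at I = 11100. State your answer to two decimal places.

At I = 11100: Q = 30.910.
dQ/dI = 0.73/(2√I) = 0.00346443 at this income.
η = (dQ/dI)·(I/Q) = 0.00346443 × (11100/30.910) = 1.24.

1.24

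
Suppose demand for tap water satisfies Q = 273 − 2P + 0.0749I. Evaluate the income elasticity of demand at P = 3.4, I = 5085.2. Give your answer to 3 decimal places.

0.589

At P = 3.4, I = 5085.2: Q = 647.081.
Holding P constant, ∂Q/∂I = 0.0749.
η_I = (∂Q/∂I)·(I/Q) = 0.0749 × (5085.2/647.081) = 0.589.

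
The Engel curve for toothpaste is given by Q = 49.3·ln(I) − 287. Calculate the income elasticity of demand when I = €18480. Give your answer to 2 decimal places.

0.25

At I = 18480: Q = 197.345.
dQ/dI = 49.3/I = 0.00266775 at this income.
η = (dQ/dI)·(I/Q) = 0.00266775 × (18480/197.345) = 0.25.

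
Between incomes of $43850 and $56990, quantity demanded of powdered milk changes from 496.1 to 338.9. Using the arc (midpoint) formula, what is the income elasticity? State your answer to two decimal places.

-1.44

ΔQ = 338.9 − 496.1 = -157.2; midpoint Q̄ = (496.1 + 338.9)/2 = 417.5.
ΔI = 56990 − 43850 = 13140; midpoint Ī = (43850 + 56990)/2 = 50420.
η = (ΔQ/Q̄) ÷ (ΔI/Ī) = (-157.2/417.5) ÷ (13140/50420) = -1.44.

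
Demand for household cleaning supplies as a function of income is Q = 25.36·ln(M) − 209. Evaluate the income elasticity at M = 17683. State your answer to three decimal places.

0.650

At M = 17683: Q = 39.030.
dQ/dM = 25.36/M = 0.00143415 at this income.
η = (dQ/dM)·(M/Q) = 0.00143415 × (17683/39.030) = 0.650.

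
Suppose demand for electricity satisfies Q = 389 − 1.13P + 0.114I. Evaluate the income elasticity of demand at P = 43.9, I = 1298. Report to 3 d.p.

At P = 43.9, I = 1298: Q = 487.365.
Holding P constant, ∂Q/∂I = 0.114.
η_I = (∂Q/∂I)·(I/Q) = 0.114 × (1298/487.365) = 0.304.

0.304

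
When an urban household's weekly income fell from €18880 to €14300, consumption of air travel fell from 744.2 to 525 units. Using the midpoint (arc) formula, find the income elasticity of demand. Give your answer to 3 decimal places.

1.251

ΔQ = 525 − 744.2 = -219.2; midpoint Q̄ = (744.2 + 525)/2 = 634.6.
ΔI = 14300 − 18880 = -4580; midpoint Ī = (18880 + 14300)/2 = 16590.
η = (ΔQ/Q̄) ÷ (ΔI/Ī) = (-219.2/634.6) ÷ (-4580/16590) = 1.251.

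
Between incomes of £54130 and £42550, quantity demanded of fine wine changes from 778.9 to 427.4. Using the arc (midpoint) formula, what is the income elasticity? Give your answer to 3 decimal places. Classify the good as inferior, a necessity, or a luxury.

ΔQ = 427.4 − 778.9 = -351.5; midpoint Q̄ = (778.9 + 427.4)/2 = 603.15.
ΔI = 42550 − 54130 = -11580; midpoint Ī = (54130 + 42550)/2 = 48340.
η = (ΔQ/Q̄) ÷ (ΔI/Ī) = (-351.5/603.15) ÷ (-11580/48340) = 2.433.
η > 1 ⇒ luxury.

2.433 (luxury)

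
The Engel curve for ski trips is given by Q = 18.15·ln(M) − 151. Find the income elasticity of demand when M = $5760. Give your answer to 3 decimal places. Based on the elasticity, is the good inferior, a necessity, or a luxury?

2.949 (luxury)

At M = 5760: Q = 6.155.
dQ/dM = 18.15/M = 0.00315104 at this income.
η = (dQ/dM)·(M/Q) = 0.00315104 × (5760/6.155) = 2.949.
Since η > 1, the good is a luxury.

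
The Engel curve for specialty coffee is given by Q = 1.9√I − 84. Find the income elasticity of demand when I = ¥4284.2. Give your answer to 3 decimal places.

At I = 4284.2: Q = 40.362.
dQ/dI = 1.9/(2√I) = 0.0145141 at this income.
η = (dQ/dI)·(I/Q) = 0.0145141 × (4284.2/40.362) = 1.541.

1.541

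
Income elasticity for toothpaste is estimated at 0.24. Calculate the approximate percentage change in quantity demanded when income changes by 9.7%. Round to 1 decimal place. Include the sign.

2.3%

%ΔQ ≈ η × %ΔI = 0.24 × 9.7% = 2.3%.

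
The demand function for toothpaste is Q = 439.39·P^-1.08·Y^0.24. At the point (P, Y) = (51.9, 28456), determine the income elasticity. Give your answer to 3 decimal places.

For a multiplicative demand Q = A·P^α·Y^β, the income elasticity is β everywhere.
Here β = 0.24, so η = 0.240.

0.240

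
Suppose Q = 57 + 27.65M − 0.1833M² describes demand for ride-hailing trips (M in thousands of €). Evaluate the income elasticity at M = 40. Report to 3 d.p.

At M = 40: Q = 869.7200.
dQ/dM = 27.65 − 0.3666M = 12.98600.
η = (dQ/dM)·(M/Q) = 12.98600 × (40/869.7200) = 0.597.

0.597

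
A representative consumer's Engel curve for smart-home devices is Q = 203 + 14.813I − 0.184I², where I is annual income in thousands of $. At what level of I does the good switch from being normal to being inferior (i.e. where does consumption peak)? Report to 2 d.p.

40.25

dQ/dI = 14.813 − 0.368I.
The good is inferior where dQ/dI < 0. Setting dQ/dI = 0 gives I = 14.813 / 0.368 = 40.25.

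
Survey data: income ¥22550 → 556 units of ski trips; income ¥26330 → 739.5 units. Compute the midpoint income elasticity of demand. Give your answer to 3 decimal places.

1.832

ΔQ = 739.5 − 556 = 183.5; midpoint Q̄ = (556 + 739.5)/2 = 647.75.
ΔI = 26330 − 22550 = 3780; midpoint Ī = (22550 + 26330)/2 = 24440.
η = (ΔQ/Q̄) ÷ (ΔI/Ī) = (183.5/647.75) ÷ (3780/24440) = 1.832.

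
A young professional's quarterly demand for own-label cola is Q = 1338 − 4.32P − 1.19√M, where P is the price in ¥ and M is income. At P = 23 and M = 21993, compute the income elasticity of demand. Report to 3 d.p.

-0.083

At P = 23, M = 21993: Q = 1062.163.
Holding P constant, ∂Q/∂M = -1.19/(2√M) = -0.00401213.
η_M = (∂Q/∂M)·(M/Q) = -0.00401213 × (21993/1062.163) = -0.083.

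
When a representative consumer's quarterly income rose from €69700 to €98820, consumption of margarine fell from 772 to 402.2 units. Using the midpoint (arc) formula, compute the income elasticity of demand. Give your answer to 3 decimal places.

ΔQ = 402.2 − 772 = -369.8; midpoint Q̄ = (772 + 402.2)/2 = 587.1.
ΔI = 98820 − 69700 = 29120; midpoint Ī = (69700 + 98820)/2 = 84260.
η = (ΔQ/Q̄) ÷ (ΔI/Ī) = (-369.8/587.1) ÷ (29120/84260) = -1.823.

-1.823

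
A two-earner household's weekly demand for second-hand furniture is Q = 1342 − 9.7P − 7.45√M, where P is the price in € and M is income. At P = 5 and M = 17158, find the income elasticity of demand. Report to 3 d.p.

-1.536

At P = 5, M = 17158: Q = 317.635.
Holding P constant, ∂Q/∂M = -7.45/(2√M) = -0.0284376.
η_M = (∂Q/∂M)·(M/Q) = -0.0284376 × (17158/317.635) = -1.536.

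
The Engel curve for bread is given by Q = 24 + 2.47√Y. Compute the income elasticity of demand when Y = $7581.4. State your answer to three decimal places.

At Y = 7581.4: Q = 239.066.
dQ/dY = 2.47/(2√Y) = 0.0141838 at this income.
η = (dQ/dY)·(Y/Q) = 0.0141838 × (7581.4/239.066) = 0.450.

0.450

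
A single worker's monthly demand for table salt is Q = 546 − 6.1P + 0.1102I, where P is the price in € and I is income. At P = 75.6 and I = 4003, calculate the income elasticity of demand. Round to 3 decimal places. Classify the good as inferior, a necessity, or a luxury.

0.839 (necessity)

At P = 75.6, I = 4003: Q = 525.971.
Holding P constant, ∂Q/∂I = 0.1102.
η_I = (∂Q/∂I)·(I/Q) = 0.1102 × (4003/525.971) = 0.839.
Since 0 < η < 1, this is a necessity.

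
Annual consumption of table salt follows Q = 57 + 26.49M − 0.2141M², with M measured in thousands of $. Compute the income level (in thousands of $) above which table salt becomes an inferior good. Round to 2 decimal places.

61.86

dQ/dM = 26.49 − 0.4282M.
The good is inferior where dQ/dM < 0. Setting dQ/dM = 0 gives M = 26.49 / 0.4282 = 61.86.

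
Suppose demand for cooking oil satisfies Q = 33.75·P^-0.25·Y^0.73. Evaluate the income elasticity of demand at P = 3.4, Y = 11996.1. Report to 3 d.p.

0.730

For a multiplicative demand Q = A·P^α·Y^β, the income elasticity is β everywhere.
Here β = 0.73, so η = 0.730.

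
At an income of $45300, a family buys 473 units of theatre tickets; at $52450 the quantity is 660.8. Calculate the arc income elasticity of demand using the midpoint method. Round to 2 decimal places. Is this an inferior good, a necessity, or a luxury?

ΔQ = 660.8 − 473 = 187.8; midpoint Q̄ = (473 + 660.8)/2 = 566.9.
ΔI = 52450 − 45300 = 7150; midpoint Ī = (45300 + 52450)/2 = 48875.
η = (ΔQ/Q̄) ÷ (ΔI/Ī) = (187.8/566.9) ÷ (7150/48875) = 2.26.
η > 1 ⇒ luxury.

2.26 (luxury)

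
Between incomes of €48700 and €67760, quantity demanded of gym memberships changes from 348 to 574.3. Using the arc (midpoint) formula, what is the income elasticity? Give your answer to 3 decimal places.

1.499

ΔQ = 574.3 − 348 = 226.3; midpoint Q̄ = (348 + 574.3)/2 = 461.15.
ΔI = 67760 − 48700 = 19060; midpoint Ī = (48700 + 67760)/2 = 58230.
η = (ΔQ/Q̄) ÷ (ΔI/Ī) = (226.3/461.15) ÷ (19060/58230) = 1.499.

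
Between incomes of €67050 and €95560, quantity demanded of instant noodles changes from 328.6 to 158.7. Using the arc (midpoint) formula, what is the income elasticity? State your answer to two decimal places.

ΔQ = 158.7 − 328.6 = -169.9; midpoint Q̄ = (328.6 + 158.7)/2 = 243.65.
ΔI = 95560 − 67050 = 28510; midpoint Ī = (67050 + 95560)/2 = 81305.
η = (ΔQ/Q̄) ÷ (ΔI/Ī) = (-169.9/243.65) ÷ (28510/81305) = -1.99.

-1.99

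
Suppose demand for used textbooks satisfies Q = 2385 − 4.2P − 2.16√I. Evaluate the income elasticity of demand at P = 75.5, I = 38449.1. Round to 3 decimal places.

At P = 75.5, I = 38449.1: Q = 1644.358.
Holding P constant, ∂Q/∂I = -2.16/(2√I) = -0.00550783.
η_I = (∂Q/∂I)·(I/Q) = -0.00550783 × (38449.1/1644.358) = -0.129.

-0.129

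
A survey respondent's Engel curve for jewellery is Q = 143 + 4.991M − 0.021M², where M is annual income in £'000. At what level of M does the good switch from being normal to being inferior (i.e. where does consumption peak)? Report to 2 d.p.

dQ/dM = 4.991 − 0.042M.
The good is inferior where dQ/dM < 0. Setting dQ/dM = 0 gives M = 4.991 / 0.042 = 118.83.

118.83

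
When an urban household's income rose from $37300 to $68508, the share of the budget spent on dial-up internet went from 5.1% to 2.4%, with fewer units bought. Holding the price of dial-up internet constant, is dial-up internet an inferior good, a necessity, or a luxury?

Quantity demanded falls as income rises, so η < 0.

inferior good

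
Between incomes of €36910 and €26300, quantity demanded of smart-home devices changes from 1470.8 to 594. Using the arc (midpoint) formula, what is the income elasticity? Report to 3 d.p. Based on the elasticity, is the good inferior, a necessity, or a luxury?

2.530 (luxury)

ΔQ = 594 − 1470.8 = -876.8; midpoint Q̄ = (1470.8 + 594)/2 = 1032.4.
ΔI = 26300 − 36910 = -10610; midpoint Ī = (36910 + 26300)/2 = 31605.
η = (ΔQ/Q̄) ÷ (ΔI/Ī) = (-876.8/1032.4) ÷ (-10610/31605) = 2.530.
η > 1 ⇒ luxury.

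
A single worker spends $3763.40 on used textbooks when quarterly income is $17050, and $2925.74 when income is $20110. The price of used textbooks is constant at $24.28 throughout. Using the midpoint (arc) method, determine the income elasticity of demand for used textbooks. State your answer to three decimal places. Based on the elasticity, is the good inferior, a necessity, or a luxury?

With a constant price, Q₁ = 3763.40/24.28 = 155.000 and Q₂ = 2925.74/24.28 = 120.500 (equivalently, work directly with expenditure since P cancels).
Midpoint %ΔQ = (2925.74 − 3763.40)/3344.57 = -0.25045; midpoint %ΔI = (20110 − 17050)/18580 = 0.16469.
η = -0.25045 / 0.16469 = -1.521.
η < 0 ⇒ inferior good.

-1.521 (inferior good)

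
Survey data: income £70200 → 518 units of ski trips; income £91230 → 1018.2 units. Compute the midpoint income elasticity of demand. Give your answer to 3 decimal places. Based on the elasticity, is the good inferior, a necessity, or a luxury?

ΔQ = 1018.2 − 518 = 500.2; midpoint Q̄ = (518 + 1018.2)/2 = 768.1.
ΔI = 91230 − 70200 = 21030; midpoint Ī = (70200 + 91230)/2 = 80715.
η = (ΔQ/Q̄) ÷ (ΔI/Ī) = (500.2/768.1) ÷ (21030/80715) = 2.499.
η > 1 ⇒ luxury.

2.499 (luxury)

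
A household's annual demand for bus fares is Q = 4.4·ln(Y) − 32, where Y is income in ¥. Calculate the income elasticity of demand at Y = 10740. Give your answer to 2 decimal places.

At Y = 10740: Q = 8.840.
dQ/dY = 4.4/Y = 0.000409683 at this income.
η = (dQ/dY)·(Y/Q) = 0.000409683 × (10740/8.840) = 0.50.

0.50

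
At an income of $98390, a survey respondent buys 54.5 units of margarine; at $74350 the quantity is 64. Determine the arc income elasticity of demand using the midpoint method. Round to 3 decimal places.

ΔQ = 64 − 54.5 = 9.5; midpoint Q̄ = (54.5 + 64)/2 = 59.25.
ΔI = 74350 − 98390 = -24040; midpoint Ī = (98390 + 74350)/2 = 86370.
η = (ΔQ/Q̄) ÷ (ΔI/Ī) = (9.5/59.25) ÷ (-24040/86370) = -0.576.

-0.576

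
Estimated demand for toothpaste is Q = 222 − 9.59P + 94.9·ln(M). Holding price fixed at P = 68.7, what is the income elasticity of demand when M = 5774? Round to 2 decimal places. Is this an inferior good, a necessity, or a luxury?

At P = 68.7, M = 5774: Q = 385.107.
Holding P constant, ∂Q/∂M = 94.9/M = 0.0164357.
η_M = (∂Q/∂M)·(M/Q) = 0.0164357 × (5774/385.107) = 0.25.
Since 0 < η < 1, this is a necessity.

0.25 (necessity)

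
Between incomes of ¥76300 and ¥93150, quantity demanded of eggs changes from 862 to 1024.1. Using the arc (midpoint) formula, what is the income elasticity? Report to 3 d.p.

0.864

ΔQ = 1024.1 − 862 = 162.1; midpoint Q̄ = (862 + 1024.1)/2 = 943.05.
ΔI = 93150 − 76300 = 16850; midpoint Ī = (76300 + 93150)/2 = 84725.
η = (ΔQ/Q̄) ÷ (ΔI/Ī) = (162.1/943.05) ÷ (16850/84725) = 0.864.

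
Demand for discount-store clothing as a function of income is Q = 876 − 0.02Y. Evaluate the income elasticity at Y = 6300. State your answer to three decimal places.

At Y = 6300: Q = 750.000.
dQ/dY = −0.02.
η = (dQ/dY)·(Y/Q) = -0.02 × (6300/750.000) = -0.168.

-0.168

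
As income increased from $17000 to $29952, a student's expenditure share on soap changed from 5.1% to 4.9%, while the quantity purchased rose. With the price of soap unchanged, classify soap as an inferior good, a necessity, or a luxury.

necessity

Quantity rises but the budget share falls as income rises, so 0 < η < 1.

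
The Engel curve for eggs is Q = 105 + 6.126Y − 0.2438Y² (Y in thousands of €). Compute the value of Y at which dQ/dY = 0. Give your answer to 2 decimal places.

12.56

dQ/dY = 6.126 − 0.4876Y.
The good is inferior where dQ/dY < 0. Setting dQ/dY = 0 gives Y = 6.126 / 0.4876 = 12.56.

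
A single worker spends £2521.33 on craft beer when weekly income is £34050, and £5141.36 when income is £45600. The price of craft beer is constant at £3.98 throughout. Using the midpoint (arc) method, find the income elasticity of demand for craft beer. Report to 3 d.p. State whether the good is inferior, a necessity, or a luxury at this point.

2.358 (luxury)

With a constant price, Q₁ = 2521.33/3.98 = 633.500 and Q₂ = 5141.36/3.98 = 1291.799 (equivalently, work directly with expenditure since P cancels).
Midpoint %ΔQ = (5141.36 − 2521.33)/3831.35 = 0.68384; midpoint %ΔI = (45600 − 34050)/39825 = 0.29002.
η = 0.68384 / 0.29002 = 2.358.
η > 1 ⇒ luxury.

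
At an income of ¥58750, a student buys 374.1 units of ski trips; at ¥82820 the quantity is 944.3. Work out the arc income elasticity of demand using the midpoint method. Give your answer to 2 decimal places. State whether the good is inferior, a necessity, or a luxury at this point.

2.54 (luxury)

ΔQ = 944.3 − 374.1 = 570.2; midpoint Q̄ = (374.1 + 944.3)/2 = 659.2.
ΔI = 82820 − 58750 = 24070; midpoint Ī = (58750 + 82820)/2 = 70785.
η = (ΔQ/Q̄) ÷ (ΔI/Ī) = (570.2/659.2) ÷ (24070/70785) = 2.54.
η > 1 ⇒ luxury.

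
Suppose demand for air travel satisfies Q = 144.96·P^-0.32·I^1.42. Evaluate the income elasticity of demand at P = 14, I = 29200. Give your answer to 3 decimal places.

For a multiplicative demand Q = A·P^α·I^β, the income elasticity is β everywhere.
Here β = 1.42, so η = 1.420.

1.420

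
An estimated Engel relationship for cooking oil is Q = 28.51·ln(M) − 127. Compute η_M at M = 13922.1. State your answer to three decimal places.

0.197

At M = 13922.1: Q = 145.021.
dQ/dM = 28.51/M = 0.00204782 at this income.
η = (dQ/dM)·(M/Q) = 0.00204782 × (13922.1/145.021) = 0.197.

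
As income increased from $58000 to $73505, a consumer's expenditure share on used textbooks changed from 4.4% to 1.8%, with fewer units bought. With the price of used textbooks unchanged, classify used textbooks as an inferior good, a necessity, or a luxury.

inferior good

Quantity demanded falls as income rises, so η < 0.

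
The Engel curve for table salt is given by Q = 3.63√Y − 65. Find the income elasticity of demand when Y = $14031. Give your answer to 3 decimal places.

0.589

At Y = 14031: Q = 364.983.
dQ/dY = 3.63/(2√Y) = 0.0153226 at this income.
η = (dQ/dY)·(Y/Q) = 0.0153226 × (14031/364.983) = 0.589.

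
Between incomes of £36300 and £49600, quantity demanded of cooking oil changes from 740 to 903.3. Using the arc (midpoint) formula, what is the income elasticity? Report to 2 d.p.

ΔQ = 903.3 − 740 = 163.3; midpoint Q̄ = (740 + 903.3)/2 = 821.65.
ΔI = 49600 − 36300 = 13300; midpoint Ī = (36300 + 49600)/2 = 42950.
η = (ΔQ/Q̄) ÷ (ΔI/Ī) = (163.3/821.65) ÷ (13300/42950) = 0.64.

0.64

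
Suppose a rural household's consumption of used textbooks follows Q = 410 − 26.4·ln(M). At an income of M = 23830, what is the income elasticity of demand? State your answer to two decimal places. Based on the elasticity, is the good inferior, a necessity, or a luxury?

At M = 23830: Q = 143.922.
dQ/dM = -26.4/M = -0.00110785 at this income.
η = (dQ/dM)·(M/Q) = -0.00110785 × (23830/143.922) = -0.18.
Since η < 0, the good is an inferior good.

-0.18 (inferior good)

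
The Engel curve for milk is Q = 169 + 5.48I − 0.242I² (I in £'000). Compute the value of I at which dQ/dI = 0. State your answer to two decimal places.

11.32

dQ/dI = 5.48 − 0.484I.
The good is inferior where dQ/dI < 0. Setting dQ/dI = 0 gives I = 5.48 / 0.484 = 11.32.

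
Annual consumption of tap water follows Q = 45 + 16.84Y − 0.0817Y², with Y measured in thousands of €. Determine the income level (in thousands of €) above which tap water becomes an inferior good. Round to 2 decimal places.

103.06

dQ/dY = 16.84 − 0.1634Y.
The good is inferior where dQ/dY < 0. Setting dQ/dY = 0 gives Y = 16.84 / 0.1634 = 103.06.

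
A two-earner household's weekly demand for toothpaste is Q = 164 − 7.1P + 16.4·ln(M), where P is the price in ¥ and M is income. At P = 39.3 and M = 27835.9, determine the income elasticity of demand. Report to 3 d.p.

At P = 39.3, M = 27835.9: Q = 52.809.
Holding P constant, ∂Q/∂M = 16.4/M = 0.000589167.
η_M = (∂Q/∂M)·(M/Q) = 0.000589167 × (27835.9/52.809) = 0.311.

0.311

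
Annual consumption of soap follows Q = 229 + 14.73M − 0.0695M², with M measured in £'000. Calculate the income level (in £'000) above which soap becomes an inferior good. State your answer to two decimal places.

dQ/dM = 14.73 − 0.139M.
The good is inferior where dQ/dM < 0. Setting dQ/dM = 0 gives M = 14.73 / 0.139 = 105.97.

105.97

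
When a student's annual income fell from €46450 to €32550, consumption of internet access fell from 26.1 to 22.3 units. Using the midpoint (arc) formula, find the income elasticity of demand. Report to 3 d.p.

0.446

ΔQ = 22.3 − 26.1 = -3.8; midpoint Q̄ = (26.1 + 22.3)/2 = 24.2.
ΔI = 32550 − 46450 = -13900; midpoint Ī = (46450 + 32550)/2 = 39500.
η = (ΔQ/Q̄) ÷ (ΔI/Ī) = (-3.8/24.2) ÷ (-13900/39500) = 0.446.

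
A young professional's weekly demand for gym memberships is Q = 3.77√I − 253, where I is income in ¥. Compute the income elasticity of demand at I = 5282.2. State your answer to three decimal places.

6.524

At I = 5282.2: Q = 20.999.
dQ/dI = 3.77/(2√I) = 0.0259361 at this income.
η = (dQ/dI)·(I/Q) = 0.0259361 × (5282.2/20.999) = 6.524.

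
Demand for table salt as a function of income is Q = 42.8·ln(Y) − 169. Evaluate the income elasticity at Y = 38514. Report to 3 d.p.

At Y = 38514: Q = 282.916.
dQ/dY = 42.8/Y = 0.00111128 at this income.
η = (dQ/dY)·(Y/Q) = 0.00111128 × (38514/282.916) = 0.151.

0.151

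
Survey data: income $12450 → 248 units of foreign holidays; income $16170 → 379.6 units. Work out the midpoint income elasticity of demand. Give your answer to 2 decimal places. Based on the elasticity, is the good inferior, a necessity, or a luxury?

1.61 (luxury)

ΔQ = 379.6 − 248 = 131.6; midpoint Q̄ = (248 + 379.6)/2 = 313.8.
ΔI = 16170 − 12450 = 3720; midpoint Ī = (12450 + 16170)/2 = 14310.
η = (ΔQ/Q̄) ÷ (ΔI/Ī) = (131.6/313.8) ÷ (3720/14310) = 1.61.
η > 1 ⇒ luxury.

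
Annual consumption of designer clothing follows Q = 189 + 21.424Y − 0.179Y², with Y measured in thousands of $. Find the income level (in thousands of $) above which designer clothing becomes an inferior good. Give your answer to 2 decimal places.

dQ/dY = 21.424 − 0.358Y.
The good is inferior where dQ/dY < 0. Setting dQ/dY = 0 gives Y = 21.424 / 0.358 = 59.84.

59.84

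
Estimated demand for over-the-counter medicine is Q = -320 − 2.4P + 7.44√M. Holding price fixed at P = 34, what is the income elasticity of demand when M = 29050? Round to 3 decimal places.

At P = 34, M = 29050: Q = 866.478.
Holding P constant, ∂Q/∂M = 7.44/(2√M) = 0.0218258.
η_M = (∂Q/∂M)·(M/Q) = 0.0218258 × (29050/866.478) = 0.732.

0.732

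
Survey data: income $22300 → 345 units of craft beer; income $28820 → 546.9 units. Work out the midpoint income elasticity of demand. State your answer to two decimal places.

1.77

ΔQ = 546.9 − 345 = 201.9; midpoint Q̄ = (345 + 546.9)/2 = 445.95.
ΔI = 28820 − 22300 = 6520; midpoint Ī = (22300 + 28820)/2 = 25560.
η = (ΔQ/Q̄) ÷ (ΔI/Ī) = (201.9/445.95) ÷ (6520/25560) = 1.77.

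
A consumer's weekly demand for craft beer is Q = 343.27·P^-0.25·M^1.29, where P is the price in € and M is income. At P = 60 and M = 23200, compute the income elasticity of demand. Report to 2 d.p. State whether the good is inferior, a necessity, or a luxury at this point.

1.29 (luxury)

For a multiplicative demand Q = A·P^α·M^β, the income elasticity is β everywhere.
Here β = 1.29, so η = 1.29.
Since η > 1, this is a luxury.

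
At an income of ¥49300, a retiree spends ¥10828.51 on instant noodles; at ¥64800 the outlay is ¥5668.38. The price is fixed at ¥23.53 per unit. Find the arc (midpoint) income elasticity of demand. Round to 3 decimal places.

-2.303

With a constant price, Q₁ = 10828.51/23.53 = 460.200 and Q₂ = 5668.38/23.53 = 240.900 (equivalently, work directly with expenditure since P cancels).
Midpoint %ΔQ = (5668.38 − 10828.51)/8248.45 = -0.62559; midpoint %ΔI = (64800 − 49300)/57050 = 0.27169.
η = -0.62559 / 0.27169 = -2.303.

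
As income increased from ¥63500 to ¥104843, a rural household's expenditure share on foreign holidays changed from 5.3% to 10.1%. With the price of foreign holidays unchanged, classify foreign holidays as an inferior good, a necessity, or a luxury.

The budget share rises as income rises, so η > 1.

luxury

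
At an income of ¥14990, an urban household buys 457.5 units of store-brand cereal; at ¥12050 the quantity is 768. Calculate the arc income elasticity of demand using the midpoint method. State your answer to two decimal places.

ΔQ = 768 − 457.5 = 310.5; midpoint Q̄ = (457.5 + 768)/2 = 612.75.
ΔI = 12050 − 14990 = -2940; midpoint Ī = (14990 + 12050)/2 = 13520.
η = (ΔQ/Q̄) ÷ (ΔI/Ī) = (310.5/612.75) ÷ (-2940/13520) = -2.33.

-2.33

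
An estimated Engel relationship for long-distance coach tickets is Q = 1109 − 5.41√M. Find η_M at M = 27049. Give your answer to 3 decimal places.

At M = 27049: Q = 219.240.
dQ/dM = -5.41/(2√M) = -0.0164472 at this income.
η = (dQ/dM)·(M/Q) = -0.0164472 × (27049/219.240) = -2.029.

-2.029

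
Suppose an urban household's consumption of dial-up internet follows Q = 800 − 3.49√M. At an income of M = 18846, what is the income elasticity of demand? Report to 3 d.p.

At M = 18846: Q = 320.890.
dQ/dM = -3.49/(2√M) = -0.0127112 at this income.
η = (dQ/dM)·(M/Q) = -0.0127112 × (18846/320.890) = -0.747.

-0.747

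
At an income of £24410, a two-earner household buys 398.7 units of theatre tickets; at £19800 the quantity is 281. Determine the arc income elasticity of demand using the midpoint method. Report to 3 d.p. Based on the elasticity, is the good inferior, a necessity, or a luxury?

1.661 (luxury)

ΔQ = 281 − 398.7 = -117.7; midpoint Q̄ = (398.7 + 281)/2 = 339.85.
ΔI = 19800 − 24410 = -4610; midpoint Ī = (24410 + 19800)/2 = 22105.
η = (ΔQ/Q̄) ÷ (ΔI/Ī) = (-117.7/339.85) ÷ (-4610/22105) = 1.661.
η > 1 ⇒ luxury.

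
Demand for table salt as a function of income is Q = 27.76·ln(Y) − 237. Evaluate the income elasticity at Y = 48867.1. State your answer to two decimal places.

0.44

At Y = 48867.1: Q = 62.721.
dQ/dY = 27.76/Y = 0.000568071 at this income.
η = (dQ/dY)·(Y/Q) = 0.000568071 × (48867.1/62.721) = 0.44.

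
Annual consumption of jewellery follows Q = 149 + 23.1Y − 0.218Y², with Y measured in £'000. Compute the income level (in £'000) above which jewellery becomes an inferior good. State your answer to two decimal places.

52.98

dQ/dY = 23.1 − 0.436Y.
The good is inferior where dQ/dY < 0. Setting dQ/dY = 0 gives Y = 23.1 / 0.436 = 52.98.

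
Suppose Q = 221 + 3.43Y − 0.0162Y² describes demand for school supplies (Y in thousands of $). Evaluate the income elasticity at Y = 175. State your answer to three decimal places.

-1.206

At Y = 175: Q = 325.1250.
dQ/dY = 3.43 − 0.0324Y = -2.24000.
η = (dQ/dY)·(Y/Q) = -2.24000 × (175/325.1250) = -1.206.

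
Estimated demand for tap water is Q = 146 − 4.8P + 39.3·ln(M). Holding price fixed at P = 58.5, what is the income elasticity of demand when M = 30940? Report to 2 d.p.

0.14

At P = 58.5, M = 30940: Q = 271.554.
Holding P constant, ∂Q/∂M = 39.3/M = 0.0012702.
η_M = (∂Q/∂M)·(M/Q) = 0.0012702 × (30940/271.554) = 0.14.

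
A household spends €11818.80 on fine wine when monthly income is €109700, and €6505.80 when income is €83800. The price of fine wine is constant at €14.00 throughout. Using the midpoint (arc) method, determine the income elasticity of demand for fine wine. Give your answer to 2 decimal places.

2.17

With a constant price, Q₁ = 11818.80/14.00 = 844.200 and Q₂ = 6505.80/14.00 = 464.700 (equivalently, work directly with expenditure since P cancels).
Midpoint %ΔQ = (6505.80 − 11818.80)/9162.30 = -0.57988; midpoint %ΔI = (83800 − 109700)/96750 = -0.26770.
η = -0.57988 / -0.26770 = 2.17.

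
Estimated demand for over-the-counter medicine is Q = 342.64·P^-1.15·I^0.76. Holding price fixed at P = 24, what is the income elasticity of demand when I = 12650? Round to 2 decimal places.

0.76

For a multiplicative demand Q = A·P^α·I^β, the income elasticity is β everywhere.
Here β = 0.76, so η = 0.76.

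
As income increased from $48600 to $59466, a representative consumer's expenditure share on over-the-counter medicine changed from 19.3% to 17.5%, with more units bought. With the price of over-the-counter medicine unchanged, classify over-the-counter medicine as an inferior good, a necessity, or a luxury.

necessity

Quantity rises but the budget share falls as income rises, so 0 < η < 1.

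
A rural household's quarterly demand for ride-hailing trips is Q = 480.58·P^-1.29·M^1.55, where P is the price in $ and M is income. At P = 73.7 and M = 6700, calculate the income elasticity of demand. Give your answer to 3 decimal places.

For a multiplicative demand Q = A·P^α·M^β, the income elasticity is β everywhere.
Here β = 1.55, so η = 1.550.

1.550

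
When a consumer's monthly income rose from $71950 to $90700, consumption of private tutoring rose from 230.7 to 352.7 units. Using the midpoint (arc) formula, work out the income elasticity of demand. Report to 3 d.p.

1.814

ΔQ = 352.7 − 230.7 = 122; midpoint Q̄ = (230.7 + 352.7)/2 = 291.7.
ΔI = 90700 − 71950 = 18750; midpoint Ī = (71950 + 90700)/2 = 81325.
η = (ΔQ/Q̄) ÷ (ΔI/Ī) = (122/291.7) ÷ (18750/81325) = 1.814.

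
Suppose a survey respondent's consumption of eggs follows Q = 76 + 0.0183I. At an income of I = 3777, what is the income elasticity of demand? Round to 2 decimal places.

At I = 3777: Q = 145.119.
dQ/dI = 0.0183.
η = (dQ/dI)·(I/Q) = 0.0183 × (3777/145.119) = 0.48.

0.48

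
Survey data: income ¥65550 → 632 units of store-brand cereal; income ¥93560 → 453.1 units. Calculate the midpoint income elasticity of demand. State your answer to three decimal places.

ΔQ = 453.1 − 632 = -178.9; midpoint Q̄ = (632 + 453.1)/2 = 542.55.
ΔI = 93560 − 65550 = 28010; midpoint Ī = (65550 + 93560)/2 = 79555.
η = (ΔQ/Q̄) ÷ (ΔI/Ī) = (-178.9/542.55) ÷ (28010/79555) = -0.937.

-0.937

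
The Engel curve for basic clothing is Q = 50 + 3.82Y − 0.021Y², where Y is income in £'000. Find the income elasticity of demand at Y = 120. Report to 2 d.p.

At Y = 120: Q = 206.0000.
dQ/dY = 3.82 − 0.042Y = -1.22000.
η = (dQ/dY)·(Y/Q) = -1.22000 × (120/206.0000) = -0.71.

-0.71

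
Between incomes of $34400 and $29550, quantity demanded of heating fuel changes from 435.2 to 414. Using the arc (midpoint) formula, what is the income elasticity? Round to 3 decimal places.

0.329

ΔQ = 414 − 435.2 = -21.2; midpoint Q̄ = (435.2 + 414)/2 = 424.6.
ΔI = 29550 − 34400 = -4850; midpoint Ī = (34400 + 29550)/2 = 31975.
η = (ΔQ/Q̄) ÷ (ΔI/Ī) = (-21.2/424.6) ÷ (-4850/31975) = 0.329.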